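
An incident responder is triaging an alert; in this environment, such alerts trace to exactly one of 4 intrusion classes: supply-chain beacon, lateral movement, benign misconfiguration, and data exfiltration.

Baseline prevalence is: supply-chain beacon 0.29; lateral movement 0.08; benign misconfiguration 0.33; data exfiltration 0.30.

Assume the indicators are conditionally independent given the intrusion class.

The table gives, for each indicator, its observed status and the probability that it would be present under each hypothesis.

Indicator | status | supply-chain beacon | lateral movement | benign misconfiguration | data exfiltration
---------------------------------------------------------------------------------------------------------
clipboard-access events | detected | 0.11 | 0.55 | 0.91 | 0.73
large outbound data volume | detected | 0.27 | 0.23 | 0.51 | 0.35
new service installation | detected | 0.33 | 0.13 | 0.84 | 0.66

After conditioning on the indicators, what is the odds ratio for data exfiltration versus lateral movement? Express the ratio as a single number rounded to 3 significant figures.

Posterior odds equal prior odds times the likelihood ratio; only the two competing hypotheses matter.
  data exfiltration: 0.30 × 0.73 × 0.35 × 0.66 = 0.050589
  lateral movement: 0.08 × 0.55 × 0.23 × 0.13 = 0.0013156
Odds(data exfiltration : lateral movement) = 0.050589 / 0.0013156 ≈ 38.5.

38.5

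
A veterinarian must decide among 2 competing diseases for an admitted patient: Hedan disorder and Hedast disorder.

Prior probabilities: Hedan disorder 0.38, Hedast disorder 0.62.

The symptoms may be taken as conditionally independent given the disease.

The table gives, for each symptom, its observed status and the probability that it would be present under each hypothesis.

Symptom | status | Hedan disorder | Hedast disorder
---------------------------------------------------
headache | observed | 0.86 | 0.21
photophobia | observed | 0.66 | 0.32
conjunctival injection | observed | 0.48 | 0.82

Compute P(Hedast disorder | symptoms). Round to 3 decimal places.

0.248

Multiply each prior by the joint likelihood of the symptom pattern:
  Hedan disorder: 0.38 × 0.86 × 0.66 × 0.48 = 0.10353
  Hedast disorder: 0.62 × 0.21 × 0.32 × 0.82 = 0.034164
The unnormalized weights sum to 0.13769.
P(Hedast disorder | evidence) = 0.034164 / 0.13769 ≈ 0.248.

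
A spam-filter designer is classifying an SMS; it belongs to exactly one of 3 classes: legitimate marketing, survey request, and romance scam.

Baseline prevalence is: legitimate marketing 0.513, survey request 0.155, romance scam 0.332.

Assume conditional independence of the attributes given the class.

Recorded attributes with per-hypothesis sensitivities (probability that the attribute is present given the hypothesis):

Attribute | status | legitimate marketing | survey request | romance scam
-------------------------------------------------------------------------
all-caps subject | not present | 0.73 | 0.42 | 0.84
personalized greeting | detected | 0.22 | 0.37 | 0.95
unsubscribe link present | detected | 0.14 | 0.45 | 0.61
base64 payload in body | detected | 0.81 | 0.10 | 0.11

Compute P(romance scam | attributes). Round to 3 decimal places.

Multiply each prior by the joint likelihood of the attribute pattern (using 1 − P(present | H) for each absent attribute):
  legitimate marketing: 0.513 × (1 − 0.73) × 0.22 × 0.14 × 0.81 = 0.0034555
  survey request: 0.155 × (1 − 0.42) × 0.37 × 0.45 × 0.10 = 0.0014968
  romance scam: 0.332 × (1 − 0.84) × 0.95 × 0.61 × 0.11 = 0.0033861
Normalizing constant Z = 0.0034555 + 0.0014968 + 0.0033861 = 0.0083385.
P(romance scam | evidence) = 0.0033861 / 0.0083385 ≈ 0.406.

0.406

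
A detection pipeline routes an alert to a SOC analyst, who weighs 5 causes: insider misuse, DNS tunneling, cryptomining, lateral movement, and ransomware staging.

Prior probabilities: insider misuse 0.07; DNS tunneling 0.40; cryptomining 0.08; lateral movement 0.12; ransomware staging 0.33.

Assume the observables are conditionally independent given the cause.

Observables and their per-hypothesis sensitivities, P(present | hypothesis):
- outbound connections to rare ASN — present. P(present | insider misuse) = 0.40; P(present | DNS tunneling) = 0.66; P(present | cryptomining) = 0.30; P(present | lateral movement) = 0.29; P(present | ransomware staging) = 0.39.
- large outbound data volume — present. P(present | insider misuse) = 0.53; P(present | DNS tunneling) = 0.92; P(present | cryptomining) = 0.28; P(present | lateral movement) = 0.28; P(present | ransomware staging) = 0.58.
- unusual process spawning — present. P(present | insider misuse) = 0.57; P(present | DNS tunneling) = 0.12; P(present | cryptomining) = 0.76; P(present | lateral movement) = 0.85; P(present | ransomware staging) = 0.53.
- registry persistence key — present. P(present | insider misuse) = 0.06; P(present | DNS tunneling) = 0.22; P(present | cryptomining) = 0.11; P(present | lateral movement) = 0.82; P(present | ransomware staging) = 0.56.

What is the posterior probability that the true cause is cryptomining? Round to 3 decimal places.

Multiply each prior by the joint likelihood of the observable pattern:
  insider misuse: 0.07 × 0.40 × 0.53 × 0.57 × 0.06 = 0.00050753
  DNS tunneling: 0.40 × 0.66 × 0.92 × 0.12 × 0.22 = 0.006412
  cryptomining: 0.08 × 0.30 × 0.28 × 0.76 × 0.11 = 0.00056179
  lateral movement: 0.12 × 0.29 × 0.28 × 0.85 × 0.82 = 0.0067916
  ransomware staging: 0.33 × 0.39 × 0.58 × 0.53 × 0.56 = 0.022155
Marginal likelihood of the evidence = 0.036428.
P(cryptomining | evidence) = 0.00056179 / 0.036428 ≈ 0.015.

0.015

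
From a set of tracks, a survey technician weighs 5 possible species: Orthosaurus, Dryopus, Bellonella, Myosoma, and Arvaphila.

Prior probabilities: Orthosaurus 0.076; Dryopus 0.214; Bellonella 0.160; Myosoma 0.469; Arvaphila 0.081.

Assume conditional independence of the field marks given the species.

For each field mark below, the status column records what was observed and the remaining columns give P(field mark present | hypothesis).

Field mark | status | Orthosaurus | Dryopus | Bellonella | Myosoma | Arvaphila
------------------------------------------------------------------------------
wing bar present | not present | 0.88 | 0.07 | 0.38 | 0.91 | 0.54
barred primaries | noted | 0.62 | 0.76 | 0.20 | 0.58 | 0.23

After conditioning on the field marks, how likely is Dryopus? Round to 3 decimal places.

For each hypothesis, the unnormalized posterior weight is prior × product of the field mark likelihoods (using 1 − P(present | H) for each absent field mark):
  Orthosaurus: 0.076 × (1 − 0.88) × 0.62 = 0.0056544
  Dryopus: 0.214 × (1 − 0.07) × 0.76 = 0.15126
  Bellonella: 0.160 × (1 − 0.38) × 0.20 = 0.01984
  Myosoma: 0.469 × (1 − 0.91) × 0.58 = 0.024482
  Arvaphila: 0.081 × (1 − 0.54) × 0.23 = 0.0085698
Normalizing constant Z = 0.0056544 + 0.15126 + 0.01984 + 0.024482 + 0.0085698 = 0.2098.
P(Dryopus | evidence) = 0.15126 / 0.2098 ≈ 0.721.

0.721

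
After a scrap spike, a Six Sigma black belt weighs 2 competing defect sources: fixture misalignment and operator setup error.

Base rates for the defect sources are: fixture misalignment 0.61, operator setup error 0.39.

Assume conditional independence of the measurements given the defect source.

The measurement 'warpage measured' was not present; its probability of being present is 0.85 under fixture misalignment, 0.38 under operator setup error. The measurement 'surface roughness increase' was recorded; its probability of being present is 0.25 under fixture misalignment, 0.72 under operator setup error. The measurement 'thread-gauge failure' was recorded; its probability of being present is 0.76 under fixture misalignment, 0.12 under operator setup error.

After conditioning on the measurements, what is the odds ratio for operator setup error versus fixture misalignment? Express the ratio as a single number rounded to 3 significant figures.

Unnormalized posterior weight (prior times the measurement likelihoods) for each of the two hypotheses (using 1 − P(present | H) for each absent measurement):
  operator setup error: 0.39 × (1 − 0.38) × 0.72 × 0.12 = 0.020892
  fixture misalignment: 0.61 × (1 − 0.85) × 0.25 × 0.76 = 0.017385
Odds(operator setup error : fixture misalignment) = 0.020892 / 0.017385 ≈ 1.20.

1.20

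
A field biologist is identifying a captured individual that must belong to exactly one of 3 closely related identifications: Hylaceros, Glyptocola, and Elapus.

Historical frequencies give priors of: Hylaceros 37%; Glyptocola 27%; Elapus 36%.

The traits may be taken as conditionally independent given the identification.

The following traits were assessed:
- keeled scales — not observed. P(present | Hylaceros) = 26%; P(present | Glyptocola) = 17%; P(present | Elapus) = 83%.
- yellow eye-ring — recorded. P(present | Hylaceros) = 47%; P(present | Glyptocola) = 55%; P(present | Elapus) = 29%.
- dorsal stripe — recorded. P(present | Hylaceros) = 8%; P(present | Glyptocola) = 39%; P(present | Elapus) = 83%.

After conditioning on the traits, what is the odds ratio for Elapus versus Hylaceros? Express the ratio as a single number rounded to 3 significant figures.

1.43

The normalizing constant cancels in an odds ratio, so compute prior × likelihood for the two hypotheses only (using 1 − P(present | H) for each absent trait):
  Elapus: 0.36 × (1 − 0.83) × 0.29 × 0.83 = 0.014731
  Hylaceros: 0.37 × (1 − 0.26) × 0.47 × 0.08 = 0.010295
Odds(Elapus : Hylaceros) = 0.014731 / 0.010295 ≈ 1.43.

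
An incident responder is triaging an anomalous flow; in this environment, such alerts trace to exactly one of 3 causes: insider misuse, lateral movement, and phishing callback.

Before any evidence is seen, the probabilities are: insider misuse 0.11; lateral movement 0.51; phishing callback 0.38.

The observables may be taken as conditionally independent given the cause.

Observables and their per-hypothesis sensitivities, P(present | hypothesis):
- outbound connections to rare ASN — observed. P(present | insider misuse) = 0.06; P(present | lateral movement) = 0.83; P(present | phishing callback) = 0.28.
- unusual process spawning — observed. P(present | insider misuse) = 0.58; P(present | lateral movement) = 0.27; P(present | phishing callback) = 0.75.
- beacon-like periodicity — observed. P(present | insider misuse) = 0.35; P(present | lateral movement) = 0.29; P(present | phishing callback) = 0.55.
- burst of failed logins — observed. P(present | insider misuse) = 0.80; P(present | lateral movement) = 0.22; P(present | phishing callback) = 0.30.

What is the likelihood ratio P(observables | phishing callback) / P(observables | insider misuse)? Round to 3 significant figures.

Take the product of per-observable likelihoods under each hypothesis, then divide.
  phishing callback: 0.28 × 0.75 × 0.55 × 0.30 = 0.03465
  insider misuse: 0.06 × 0.58 × 0.35 × 0.80 = 0.009744
Bayes factor = 0.03465 / 0.009744 ≈ 3.56

3.56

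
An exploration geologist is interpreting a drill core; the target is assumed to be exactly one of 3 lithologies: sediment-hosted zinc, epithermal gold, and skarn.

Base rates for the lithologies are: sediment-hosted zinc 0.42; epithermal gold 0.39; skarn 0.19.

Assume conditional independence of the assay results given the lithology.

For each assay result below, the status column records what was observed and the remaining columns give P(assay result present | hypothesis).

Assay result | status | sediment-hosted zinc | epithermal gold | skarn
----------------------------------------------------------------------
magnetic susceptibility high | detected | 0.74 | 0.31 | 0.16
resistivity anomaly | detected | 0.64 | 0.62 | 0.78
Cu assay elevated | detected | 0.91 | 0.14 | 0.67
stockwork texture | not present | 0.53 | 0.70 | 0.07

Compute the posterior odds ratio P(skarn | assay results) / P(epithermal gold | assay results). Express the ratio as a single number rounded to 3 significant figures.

4.69

Unnormalized posterior weight (prior times the assay result likelihoods) for each of the two hypotheses (using 1 − P(present | H) for each absent assay result):
  skarn: 0.19 × 0.16 × 0.78 × 0.67 × (1 − 0.07) = 0.014775
  epithermal gold: 0.39 × 0.31 × 0.62 × 0.14 × (1 − 0.70) = 0.0031482
Odds(skarn : epithermal gold) = 0.014775 / 0.0031482 ≈ 4.69.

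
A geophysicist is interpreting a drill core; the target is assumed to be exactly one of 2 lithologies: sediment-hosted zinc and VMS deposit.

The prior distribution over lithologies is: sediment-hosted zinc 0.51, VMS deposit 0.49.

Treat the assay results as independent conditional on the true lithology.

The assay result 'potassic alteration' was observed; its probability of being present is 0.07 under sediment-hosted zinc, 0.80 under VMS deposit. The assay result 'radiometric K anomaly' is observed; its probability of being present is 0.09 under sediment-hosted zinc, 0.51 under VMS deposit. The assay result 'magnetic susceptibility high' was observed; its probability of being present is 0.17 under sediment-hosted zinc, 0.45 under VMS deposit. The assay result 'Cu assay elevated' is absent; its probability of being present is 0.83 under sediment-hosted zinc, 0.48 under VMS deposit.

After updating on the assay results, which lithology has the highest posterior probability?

VMS deposit

By Bayes' rule with conditional independence, the unnormalized weight for each hypothesis is prior × ∏ likelihoods (using 1 − P(present | H) for each absent assay result):
  sediment-hosted zinc: 0.51 × 0.07 × 0.09 × 0.17 × (1 − 0.83) = 9.2856e-05
  VMS deposit: 0.49 × 0.80 × 0.51 × 0.45 × (1 − 0.48) = 0.046781
Marginal likelihood of the evidence = 0.046874.
P(sediment-hosted zinc | evidence) ≈ 9.2856e-05 / 0.046874 ≈ 0.002
P(VMS deposit | evidence) ≈ 0.046781 / 0.046874 ≈ 0.998
The largest is 0.998, so VMS deposit is most probable.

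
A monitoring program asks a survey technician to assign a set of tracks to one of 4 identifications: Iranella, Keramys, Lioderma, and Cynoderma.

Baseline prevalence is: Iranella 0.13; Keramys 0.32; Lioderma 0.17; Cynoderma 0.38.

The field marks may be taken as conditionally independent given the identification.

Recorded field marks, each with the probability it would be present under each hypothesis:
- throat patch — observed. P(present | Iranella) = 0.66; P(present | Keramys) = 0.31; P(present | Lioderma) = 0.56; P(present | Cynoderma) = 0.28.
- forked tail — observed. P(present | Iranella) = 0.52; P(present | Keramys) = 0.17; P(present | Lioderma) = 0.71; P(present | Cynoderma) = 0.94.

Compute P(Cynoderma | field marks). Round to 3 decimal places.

Multiply each prior by the joint likelihood of the field mark pattern:
  Iranella: 0.13 × 0.66 × 0.52 = 0.044616
  Keramys: 0.32 × 0.31 × 0.17 = 0.016864
  Lioderma: 0.17 × 0.56 × 0.71 = 0.067592
  Cynoderma: 0.38 × 0.28 × 0.94 = 0.10002
The unnormalized weights sum to 0.22909.
P(Cynoderma | evidence) = 0.10002 / 0.22909 ≈ 0.437.

0.437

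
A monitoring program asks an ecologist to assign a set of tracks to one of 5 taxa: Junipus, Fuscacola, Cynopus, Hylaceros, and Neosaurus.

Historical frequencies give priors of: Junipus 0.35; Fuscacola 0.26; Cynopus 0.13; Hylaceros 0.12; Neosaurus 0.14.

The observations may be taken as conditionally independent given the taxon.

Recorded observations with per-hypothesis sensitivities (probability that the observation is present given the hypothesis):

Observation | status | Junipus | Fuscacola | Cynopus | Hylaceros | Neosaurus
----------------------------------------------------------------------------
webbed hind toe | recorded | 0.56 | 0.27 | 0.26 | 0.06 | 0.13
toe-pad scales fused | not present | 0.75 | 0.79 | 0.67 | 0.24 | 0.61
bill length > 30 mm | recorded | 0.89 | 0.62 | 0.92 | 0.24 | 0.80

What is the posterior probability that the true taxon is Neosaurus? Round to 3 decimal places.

0.081

For each hypothesis, the unnormalized posterior weight is prior × product of the observation likelihoods (using 1 − P(present | H) for each absent observation):
  Junipus: 0.35 × 0.56 × (1 − 0.75) × 0.89 = 0.04361
  Fuscacola: 0.26 × 0.27 × (1 − 0.79) × 0.62 = 0.00914
  Cynopus: 0.13 × 0.26 × (1 − 0.67) × 0.92 = 0.010262
  Hylaceros: 0.12 × 0.06 × (1 − 0.24) × 0.24 = 0.0013133
  Neosaurus: 0.14 × 0.13 × (1 − 0.61) × 0.80 = 0.0056784
The unnormalized weights sum to 0.070003.
P(Neosaurus | evidence) = 0.0056784 / 0.070003 ≈ 0.081.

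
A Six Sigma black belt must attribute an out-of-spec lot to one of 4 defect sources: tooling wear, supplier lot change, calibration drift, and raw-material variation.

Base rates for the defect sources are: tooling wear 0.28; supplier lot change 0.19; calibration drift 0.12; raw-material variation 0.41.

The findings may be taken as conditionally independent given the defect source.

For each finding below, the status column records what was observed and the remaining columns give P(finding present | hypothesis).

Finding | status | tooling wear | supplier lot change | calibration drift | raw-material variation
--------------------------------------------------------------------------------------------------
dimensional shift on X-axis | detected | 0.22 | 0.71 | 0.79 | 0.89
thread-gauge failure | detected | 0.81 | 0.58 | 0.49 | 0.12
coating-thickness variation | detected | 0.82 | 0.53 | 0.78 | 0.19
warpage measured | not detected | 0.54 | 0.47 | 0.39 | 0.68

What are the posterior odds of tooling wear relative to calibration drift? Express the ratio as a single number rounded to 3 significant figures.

0.852

Posterior odds equal prior odds times the likelihood ratio; only the two competing hypotheses matter (using 1 − P(present | H) for each absent finding).
  tooling wear: 0.28 × 0.22 × 0.81 × 0.82 × (1 − 0.54) = 0.018821
  calibration drift: 0.12 × 0.79 × 0.49 × 0.78 × (1 − 0.39) = 0.022102
Odds(tooling wear : calibration drift) = 0.018821 / 0.022102 ≈ 0.852.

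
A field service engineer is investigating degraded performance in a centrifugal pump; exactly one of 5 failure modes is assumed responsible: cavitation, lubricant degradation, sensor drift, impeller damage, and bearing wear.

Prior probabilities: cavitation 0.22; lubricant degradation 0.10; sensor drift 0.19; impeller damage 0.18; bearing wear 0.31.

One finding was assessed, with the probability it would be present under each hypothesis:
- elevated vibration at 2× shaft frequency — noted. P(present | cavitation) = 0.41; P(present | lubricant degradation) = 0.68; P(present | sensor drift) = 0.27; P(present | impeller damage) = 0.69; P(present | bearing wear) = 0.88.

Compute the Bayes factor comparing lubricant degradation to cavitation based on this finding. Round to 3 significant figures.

1.66

Likelihood of this finding under each hypothesis:
  lubricant degradation: 0.68
  cavitation: 0.41
Bayes factor = 0.68 / 0.41 ≈ 1.66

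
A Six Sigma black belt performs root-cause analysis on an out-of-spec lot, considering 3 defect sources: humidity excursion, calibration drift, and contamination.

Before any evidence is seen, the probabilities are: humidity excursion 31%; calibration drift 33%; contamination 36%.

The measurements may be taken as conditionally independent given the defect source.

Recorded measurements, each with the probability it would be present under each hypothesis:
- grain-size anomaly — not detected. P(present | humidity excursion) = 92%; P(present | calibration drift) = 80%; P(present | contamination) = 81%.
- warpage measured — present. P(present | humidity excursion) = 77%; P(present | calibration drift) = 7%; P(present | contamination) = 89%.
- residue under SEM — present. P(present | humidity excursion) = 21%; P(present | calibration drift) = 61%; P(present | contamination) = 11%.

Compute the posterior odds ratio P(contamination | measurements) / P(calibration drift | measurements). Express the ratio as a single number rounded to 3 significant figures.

2.38

The normalizing constant cancels in an odds ratio, so compute prior × likelihood for the two hypotheses only (using 1 − P(present | H) for each absent measurement):
  contamination: 0.36 × (1 − 0.81) × 0.89 × 0.11 = 0.0066964
  calibration drift: 0.33 × (1 − 0.80) × 0.07 × 0.61 = 0.0028182
Posterior odds = 0.0066964 / 0.0028182 ≈ 2.38.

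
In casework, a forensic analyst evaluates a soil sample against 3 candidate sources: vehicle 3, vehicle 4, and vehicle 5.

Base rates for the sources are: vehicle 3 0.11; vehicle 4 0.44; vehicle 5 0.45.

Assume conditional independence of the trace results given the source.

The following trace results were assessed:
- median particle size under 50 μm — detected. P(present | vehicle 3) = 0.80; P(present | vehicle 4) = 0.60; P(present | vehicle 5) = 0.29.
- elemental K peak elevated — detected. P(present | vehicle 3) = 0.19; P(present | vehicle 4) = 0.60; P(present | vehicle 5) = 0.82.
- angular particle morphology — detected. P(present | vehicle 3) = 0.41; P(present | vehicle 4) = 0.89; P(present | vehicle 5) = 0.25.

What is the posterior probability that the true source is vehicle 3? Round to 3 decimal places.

0.039

Multiply each prior by the joint likelihood of the trace result pattern:
  vehicle 3: 0.11 × 0.80 × 0.19 × 0.41 = 0.0068552
  vehicle 4: 0.44 × 0.60 × 0.60 × 0.89 = 0.14098
  vehicle 5: 0.45 × 0.29 × 0.82 × 0.25 = 0.026752
The unnormalized weights sum to 0.17458.
P(vehicle 3 | evidence) = 0.0068552 / 0.17458 ≈ 0.039.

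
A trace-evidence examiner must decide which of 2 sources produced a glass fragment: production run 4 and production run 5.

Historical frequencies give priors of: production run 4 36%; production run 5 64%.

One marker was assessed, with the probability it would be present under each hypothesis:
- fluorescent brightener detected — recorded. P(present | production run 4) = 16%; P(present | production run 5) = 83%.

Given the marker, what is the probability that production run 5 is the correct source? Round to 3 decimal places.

0.902

By Bayes' rule, the unnormalized weight for each hypothesis is prior × likelihood:
  production run 4: 0.360 × 0.16 = 0.0576
  production run 5: 0.640 × 0.83 = 0.5312
Marginal likelihood of the evidence = 0.5888.
P(production run 5 | evidence) = 0.5312 / 0.5888 ≈ 0.902.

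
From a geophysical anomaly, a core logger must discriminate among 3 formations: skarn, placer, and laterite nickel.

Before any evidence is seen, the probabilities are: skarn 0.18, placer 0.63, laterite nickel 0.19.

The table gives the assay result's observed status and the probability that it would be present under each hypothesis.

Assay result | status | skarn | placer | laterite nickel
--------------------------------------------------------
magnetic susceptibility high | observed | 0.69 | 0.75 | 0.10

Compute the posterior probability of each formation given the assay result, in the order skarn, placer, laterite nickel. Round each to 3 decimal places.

Multiply each prior by the likelihood of the assay result:
  skarn: 0.18 × 0.69 = 0.1242
  placer: 0.63 × 0.75 = 0.4725
  laterite nickel: 0.19 × 0.10 = 0.019
Marginal likelihood of the evidence = 0.6157.
P(skarn | evidence) = 0.1242 / 0.6157 ≈ 0.202
P(placer | evidence) = 0.4725 / 0.6157 ≈ 0.767
P(laterite nickel | evidence) = 0.019 / 0.6157 ≈ 0.031

0.202, 0.767, 0.031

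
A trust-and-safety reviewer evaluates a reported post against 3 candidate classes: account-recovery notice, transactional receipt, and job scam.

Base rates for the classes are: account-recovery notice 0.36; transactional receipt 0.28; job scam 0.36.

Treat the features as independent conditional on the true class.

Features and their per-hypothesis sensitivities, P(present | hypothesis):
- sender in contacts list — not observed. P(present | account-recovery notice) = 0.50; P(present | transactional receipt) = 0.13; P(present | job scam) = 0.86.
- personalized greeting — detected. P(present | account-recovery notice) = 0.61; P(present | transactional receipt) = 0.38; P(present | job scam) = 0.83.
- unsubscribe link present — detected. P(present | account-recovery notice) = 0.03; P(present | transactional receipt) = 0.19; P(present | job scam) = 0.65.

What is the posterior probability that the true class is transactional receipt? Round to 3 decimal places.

By Bayes' rule with conditional independence, the unnormalized weight for each hypothesis is prior × ∏ likelihoods (using 1 − P(present | H) for each absent feature):
  account-recovery notice: 0.36 × (1 − 0.50) × 0.61 × 0.03 = 0.003294
  transactional receipt: 0.28 × (1 − 0.13) × 0.38 × 0.19 = 0.017588
  job scam: 0.36 × (1 − 0.86) × 0.83 × 0.65 = 0.027191
Normalizing constant Z = 0.003294 + 0.017588 + 0.027191 = 0.048073.
P(transactional receipt | evidence) = 0.017588 / 0.048073 ≈ 0.366.

0.366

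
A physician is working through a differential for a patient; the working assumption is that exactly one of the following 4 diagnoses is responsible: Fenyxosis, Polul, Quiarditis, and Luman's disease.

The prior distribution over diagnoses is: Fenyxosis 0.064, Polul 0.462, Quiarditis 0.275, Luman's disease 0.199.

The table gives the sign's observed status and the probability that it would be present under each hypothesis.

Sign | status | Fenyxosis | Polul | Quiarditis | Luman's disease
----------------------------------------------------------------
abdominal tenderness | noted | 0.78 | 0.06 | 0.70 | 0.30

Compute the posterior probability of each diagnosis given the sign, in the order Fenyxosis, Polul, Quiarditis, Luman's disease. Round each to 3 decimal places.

0.151, 0.084, 0.584, 0.181

By Bayes' rule, the unnormalized weight for each hypothesis is prior × likelihood:
  Fenyxosis: 0.064 × 0.78 = 0.04992
  Polul: 0.462 × 0.06 = 0.02772
  Quiarditis: 0.275 × 0.70 = 0.1925
  Luman's disease: 0.199 × 0.30 = 0.0597
The unnormalized weights sum to 0.32984.
P(Fenyxosis | evidence) = 0.04992 / 0.32984 ≈ 0.151
P(Polul | evidence) = 0.02772 / 0.32984 ≈ 0.084
P(Quiarditis | evidence) = 0.1925 / 0.32984 ≈ 0.584
P(Luman's disease | evidence) = 0.0597 / 0.32984 ≈ 0.181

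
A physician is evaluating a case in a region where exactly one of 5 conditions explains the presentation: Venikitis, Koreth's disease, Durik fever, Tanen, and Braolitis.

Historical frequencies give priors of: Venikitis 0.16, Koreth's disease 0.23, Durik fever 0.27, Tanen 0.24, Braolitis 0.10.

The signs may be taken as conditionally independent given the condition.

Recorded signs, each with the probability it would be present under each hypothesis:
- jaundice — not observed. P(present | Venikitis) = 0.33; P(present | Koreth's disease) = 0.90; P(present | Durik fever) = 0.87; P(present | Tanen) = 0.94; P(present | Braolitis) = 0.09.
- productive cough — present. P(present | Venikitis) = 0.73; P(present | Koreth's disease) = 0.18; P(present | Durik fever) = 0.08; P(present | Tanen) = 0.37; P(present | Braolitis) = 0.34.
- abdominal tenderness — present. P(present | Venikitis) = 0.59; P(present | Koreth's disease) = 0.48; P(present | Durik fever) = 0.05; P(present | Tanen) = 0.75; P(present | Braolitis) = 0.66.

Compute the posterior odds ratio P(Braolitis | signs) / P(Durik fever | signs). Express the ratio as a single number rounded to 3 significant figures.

145

Unnormalized posterior weight (prior times the sign likelihoods) for each of the two hypotheses (using 1 − P(present | H) for each absent sign):
  Braolitis: 0.10 × (1 − 0.09) × 0.34 × 0.66 = 0.02042
  Durik fever: 0.27 × (1 − 0.87) × 0.08 × 0.05 = 0.0001404
Posterior odds = 0.02042 / 0.0001404 ≈ 145.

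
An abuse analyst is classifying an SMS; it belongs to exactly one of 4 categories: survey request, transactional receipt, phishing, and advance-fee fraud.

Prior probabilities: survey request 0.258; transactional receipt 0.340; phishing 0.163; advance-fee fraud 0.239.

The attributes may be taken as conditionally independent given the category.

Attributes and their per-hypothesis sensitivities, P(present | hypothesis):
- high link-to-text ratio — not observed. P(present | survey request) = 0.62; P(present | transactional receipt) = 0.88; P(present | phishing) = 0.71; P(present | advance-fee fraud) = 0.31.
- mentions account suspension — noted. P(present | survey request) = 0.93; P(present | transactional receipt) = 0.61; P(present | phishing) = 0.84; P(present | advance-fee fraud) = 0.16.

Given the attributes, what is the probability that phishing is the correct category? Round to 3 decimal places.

0.218

By Bayes' rule with conditional independence, the unnormalized weight for each hypothesis is prior × ∏ likelihoods (using 1 − P(present | H) for each absent attribute):
  survey request: 0.258 × (1 − 0.62) × 0.93 = 0.091177
  transactional receipt: 0.340 × (1 − 0.88) × 0.61 = 0.024888
  phishing: 0.163 × (1 − 0.71) × 0.84 = 0.039707
  advance-fee fraud: 0.239 × (1 − 0.31) × 0.16 = 0.026386
Normalizing constant Z = 0.091177 + 0.024888 + 0.039707 + 0.026386 = 0.18216.
P(phishing | evidence) = 0.039707 / 0.18216 ≈ 0.218.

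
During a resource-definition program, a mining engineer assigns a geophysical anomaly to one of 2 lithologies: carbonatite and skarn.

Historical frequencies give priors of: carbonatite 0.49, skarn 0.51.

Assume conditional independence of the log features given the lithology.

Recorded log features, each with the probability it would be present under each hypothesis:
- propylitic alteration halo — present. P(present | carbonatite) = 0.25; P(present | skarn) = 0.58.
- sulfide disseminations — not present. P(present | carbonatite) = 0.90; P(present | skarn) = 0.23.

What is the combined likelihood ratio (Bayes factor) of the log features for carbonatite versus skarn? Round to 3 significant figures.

0.0560

Joint likelihood of the log feature pattern under each hypothesis (using 1 − P(present | H) for each absent log feature):
  carbonatite: 0.25 × (1 − 0.90) = 0.025
  skarn: 0.58 × (1 − 0.23) = 0.4466
Bayes factor = 0.025 / 0.4466 ≈ 0.0560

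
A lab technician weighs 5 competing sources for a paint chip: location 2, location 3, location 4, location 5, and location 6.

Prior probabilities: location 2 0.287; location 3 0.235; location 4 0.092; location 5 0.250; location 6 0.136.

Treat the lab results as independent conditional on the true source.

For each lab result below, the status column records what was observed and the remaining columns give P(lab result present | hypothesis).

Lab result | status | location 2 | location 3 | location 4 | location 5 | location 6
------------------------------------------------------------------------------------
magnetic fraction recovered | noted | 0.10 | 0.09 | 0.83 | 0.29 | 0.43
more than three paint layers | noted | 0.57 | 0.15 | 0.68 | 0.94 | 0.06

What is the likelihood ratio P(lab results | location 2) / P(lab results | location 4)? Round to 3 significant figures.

0.101

The Bayes factor is the ratio of the joint likelihoods of the lab result pattern under the two hypotheses.
  location 2: 0.10 × 0.57 = 0.057
  location 4: 0.83 × 0.68 = 0.5644
Bayes factor = 0.057 / 0.5644 ≈ 0.101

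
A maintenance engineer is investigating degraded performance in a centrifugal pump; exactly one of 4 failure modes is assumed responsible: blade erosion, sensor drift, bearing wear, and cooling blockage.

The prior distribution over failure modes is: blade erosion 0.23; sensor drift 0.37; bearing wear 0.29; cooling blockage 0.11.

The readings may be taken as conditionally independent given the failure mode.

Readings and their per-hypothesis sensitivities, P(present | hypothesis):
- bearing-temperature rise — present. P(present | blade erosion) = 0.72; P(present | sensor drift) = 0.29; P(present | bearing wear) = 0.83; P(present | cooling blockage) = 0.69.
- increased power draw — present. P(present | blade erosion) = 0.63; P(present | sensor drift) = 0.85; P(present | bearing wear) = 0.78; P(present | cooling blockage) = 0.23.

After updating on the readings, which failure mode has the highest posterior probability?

bearing wear

For each hypothesis, the unnormalized posterior weight is prior × product of the reading likelihoods:
  blade erosion: 0.23 × 0.72 × 0.63 = 0.10433
  sensor drift: 0.37 × 0.29 × 0.85 = 0.091205
  bearing wear: 0.29 × 0.83 × 0.78 = 0.18775
  cooling blockage: 0.11 × 0.69 × 0.23 = 0.017457
Normalizing constant Z = 0.10433 + 0.091205 + 0.18775 + 0.017457 = 0.40074.
P(blade erosion | evidence) ≈ 0.10433 / 0.40074 ≈ 0.260
P(sensor drift | evidence) ≈ 0.091205 / 0.40074 ≈ 0.228
P(bearing wear | evidence) ≈ 0.18775 / 0.40074 ≈ 0.469
P(cooling blockage | evidence) ≈ 0.017457 / 0.40074 ≈ 0.044
The largest is 0.469, so bearing wear is most probable.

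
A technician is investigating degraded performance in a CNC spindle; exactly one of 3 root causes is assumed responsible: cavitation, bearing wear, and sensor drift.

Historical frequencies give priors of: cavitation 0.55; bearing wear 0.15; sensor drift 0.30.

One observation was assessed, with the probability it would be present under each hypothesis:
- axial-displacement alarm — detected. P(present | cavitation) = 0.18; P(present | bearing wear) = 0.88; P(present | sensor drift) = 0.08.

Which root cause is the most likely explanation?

By Bayes' rule, the unnormalized weight for each hypothesis is prior × likelihood:
  cavitation: 0.55 × 0.18 = 0.099
  bearing wear: 0.15 × 0.88 = 0.132
  sensor drift: 0.30 × 0.08 = 0.024
Normalizing constant Z = 0.099 + 0.132 + 0.024 = 0.255.
P(cavitation | evidence) ≈ 0.099 / 0.255 ≈ 0.388
P(bearing wear | evidence) ≈ 0.132 / 0.255 ≈ 0.518
P(sensor drift | evidence) ≈ 0.024 / 0.255 ≈ 0.094
The largest is 0.518, so bearing wear is most probable.

bearing wear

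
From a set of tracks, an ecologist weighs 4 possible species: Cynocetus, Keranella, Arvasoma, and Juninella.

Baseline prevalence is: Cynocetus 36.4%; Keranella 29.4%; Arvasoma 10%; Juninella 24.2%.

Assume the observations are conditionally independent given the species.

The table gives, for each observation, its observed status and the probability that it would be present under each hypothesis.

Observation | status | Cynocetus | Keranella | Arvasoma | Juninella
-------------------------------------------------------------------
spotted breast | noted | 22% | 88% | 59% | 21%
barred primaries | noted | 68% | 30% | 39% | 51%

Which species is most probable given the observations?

For each hypothesis, the unnormalized posterior weight is prior × product of the observation likelihoods:
  Cynocetus: 0.364 × 0.22 × 0.68 = 0.054454
  Keranella: 0.294 × 0.88 × 0.30 = 0.077616
  Arvasoma: 0.100 × 0.59 × 0.39 = 0.02301
  Juninella: 0.242 × 0.21 × 0.51 = 0.025918
The unnormalized weights sum to 0.181.
P(Cynocetus | evidence) ≈ 0.054454 / 0.181 ≈ 0.301
P(Keranella | evidence) ≈ 0.077616 / 0.181 ≈ 0.429
P(Arvasoma | evidence) ≈ 0.02301 / 0.181 ≈ 0.127
P(Juninella | evidence) ≈ 0.025918 / 0.181 ≈ 0.143
The largest is 0.429, so Keranella is most probable.

Keranella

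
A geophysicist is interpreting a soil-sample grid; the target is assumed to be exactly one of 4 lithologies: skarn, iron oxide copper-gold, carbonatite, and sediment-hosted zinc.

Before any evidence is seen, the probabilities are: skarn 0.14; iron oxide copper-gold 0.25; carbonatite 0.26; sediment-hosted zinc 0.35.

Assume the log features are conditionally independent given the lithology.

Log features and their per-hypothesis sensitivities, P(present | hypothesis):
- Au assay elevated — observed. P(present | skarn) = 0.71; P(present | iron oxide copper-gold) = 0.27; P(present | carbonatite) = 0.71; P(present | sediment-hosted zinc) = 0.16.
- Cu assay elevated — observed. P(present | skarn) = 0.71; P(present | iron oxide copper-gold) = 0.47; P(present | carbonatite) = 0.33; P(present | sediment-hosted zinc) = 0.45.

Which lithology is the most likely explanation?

By Bayes' rule with conditional independence, the unnormalized weight for each hypothesis is prior × ∏ likelihoods:
  skarn: 0.14 × 0.71 × 0.71 = 0.070574
  iron oxide copper-gold: 0.25 × 0.27 × 0.47 = 0.031725
  carbonatite: 0.26 × 0.71 × 0.33 = 0.060918
  sediment-hosted zinc: 0.35 × 0.16 × 0.45 = 0.0252
Normalizing constant Z = 0.070574 + 0.031725 + 0.060918 + 0.0252 = 0.18842.
P(skarn | evidence) ≈ 0.070574 / 0.18842 ≈ 0.375
P(iron oxide copper-gold | evidence) ≈ 0.031725 / 0.18842 ≈ 0.168
P(carbonatite | evidence) ≈ 0.060918 / 0.18842 ≈ 0.323
P(sediment-hosted zinc | evidence) ≈ 0.0252 / 0.18842 ≈ 0.134
The largest is 0.375, so skarn is most probable.

skarn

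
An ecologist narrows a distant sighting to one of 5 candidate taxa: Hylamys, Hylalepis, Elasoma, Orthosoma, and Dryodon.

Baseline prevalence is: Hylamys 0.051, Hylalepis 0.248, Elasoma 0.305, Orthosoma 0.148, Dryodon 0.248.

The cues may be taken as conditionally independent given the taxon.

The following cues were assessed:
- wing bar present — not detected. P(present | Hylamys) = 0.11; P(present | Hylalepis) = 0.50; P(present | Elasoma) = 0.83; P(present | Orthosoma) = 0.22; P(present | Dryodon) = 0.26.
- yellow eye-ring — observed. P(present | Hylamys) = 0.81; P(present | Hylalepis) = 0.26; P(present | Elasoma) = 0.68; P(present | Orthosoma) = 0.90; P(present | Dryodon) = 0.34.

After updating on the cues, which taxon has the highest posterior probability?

By Bayes' rule with conditional independence, the unnormalized weight for each hypothesis is prior × ∏ likelihoods (using 1 − P(present | H) for each absent cue):
  Hylamys: 0.051 × (1 − 0.11) × 0.81 = 0.036766
  Hylalepis: 0.248 × (1 − 0.50) × 0.26 = 0.03224
  Elasoma: 0.305 × (1 − 0.83) × 0.68 = 0.035258
  Orthosoma: 0.148 × (1 − 0.22) × 0.90 = 0.1039
  Dryodon: 0.248 × (1 − 0.26) × 0.34 = 0.062397
Normalizing constant Z = 0.036766 + 0.03224 + 0.035258 + 0.1039 + 0.062397 = 0.27056.
P(Hylamys | evidence) ≈ 0.036766 / 0.27056 ≈ 0.136
P(Hylalepis | evidence) ≈ 0.03224 / 0.27056 ≈ 0.119
P(Elasoma | evidence) ≈ 0.035258 / 0.27056 ≈ 0.130
P(Orthosoma | evidence) ≈ 0.1039 / 0.27056 ≈ 0.384
P(Dryodon | evidence) ≈ 0.062397 / 0.27056 ≈ 0.231
The largest is 0.384, so Orthosoma is most probable.

Orthosoma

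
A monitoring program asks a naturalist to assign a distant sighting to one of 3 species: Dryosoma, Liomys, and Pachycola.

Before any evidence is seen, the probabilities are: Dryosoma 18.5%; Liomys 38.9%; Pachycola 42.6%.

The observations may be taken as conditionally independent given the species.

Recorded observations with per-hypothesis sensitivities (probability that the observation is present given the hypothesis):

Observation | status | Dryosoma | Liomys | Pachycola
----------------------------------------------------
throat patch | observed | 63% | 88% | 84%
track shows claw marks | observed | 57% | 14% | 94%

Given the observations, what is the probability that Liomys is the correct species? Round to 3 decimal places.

0.106

By Bayes' rule with conditional independence, the unnormalized weight for each hypothesis is prior × ∏ likelihoods:
  Dryosoma: 0.185 × 0.63 × 0.57 = 0.066433
  Liomys: 0.389 × 0.88 × 0.14 = 0.047925
  Pachycola: 0.426 × 0.84 × 0.94 = 0.33637
Marginal likelihood of the evidence = 0.45073.
P(Liomys | evidence) = 0.047925 / 0.45073 ≈ 0.106.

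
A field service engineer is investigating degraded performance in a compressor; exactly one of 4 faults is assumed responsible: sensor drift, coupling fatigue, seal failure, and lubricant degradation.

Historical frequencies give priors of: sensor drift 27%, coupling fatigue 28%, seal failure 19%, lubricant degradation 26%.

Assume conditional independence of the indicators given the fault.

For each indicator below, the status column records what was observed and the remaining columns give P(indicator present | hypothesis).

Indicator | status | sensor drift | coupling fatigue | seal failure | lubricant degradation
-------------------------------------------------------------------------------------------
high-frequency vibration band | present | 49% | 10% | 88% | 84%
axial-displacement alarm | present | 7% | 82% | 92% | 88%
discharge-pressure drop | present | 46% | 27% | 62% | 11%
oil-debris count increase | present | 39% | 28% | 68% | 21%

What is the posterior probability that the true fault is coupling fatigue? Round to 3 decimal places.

0.024

Multiply each prior by the joint likelihood of the indicator pattern:
  sensor drift: 0.27 × 0.49 × 0.07 × 0.46 × 0.39 = 0.0016614
  coupling fatigue: 0.28 × 0.10 × 0.82 × 0.27 × 0.28 = 0.0017358
  seal failure: 0.19 × 0.88 × 0.92 × 0.62 × 0.68 = 0.064852
  lubricant degradation: 0.26 × 0.84 × 0.88 × 0.11 × 0.21 = 0.0044396
Marginal likelihood of the evidence = 0.072689.
P(coupling fatigue | evidence) = 0.0017358 / 0.072689 ≈ 0.024.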